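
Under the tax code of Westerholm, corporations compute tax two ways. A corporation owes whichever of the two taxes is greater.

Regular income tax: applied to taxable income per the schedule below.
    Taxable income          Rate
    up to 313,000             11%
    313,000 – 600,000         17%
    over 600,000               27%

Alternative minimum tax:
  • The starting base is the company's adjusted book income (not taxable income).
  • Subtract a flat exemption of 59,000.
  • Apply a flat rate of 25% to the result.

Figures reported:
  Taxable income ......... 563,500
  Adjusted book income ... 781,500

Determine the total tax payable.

Regular income tax:
  313,000 × 11% = 34,430
  250,500 × 17% = 42,585
  → 77,015

Alternative minimum tax:
  Base (adjusted book income): 781,500
  Less exemption 59,000 → base 722,500
  722,500 × 25% = 180,625

180,625 > 77,015, so the alternative minimum tax is the binding amount.

180,625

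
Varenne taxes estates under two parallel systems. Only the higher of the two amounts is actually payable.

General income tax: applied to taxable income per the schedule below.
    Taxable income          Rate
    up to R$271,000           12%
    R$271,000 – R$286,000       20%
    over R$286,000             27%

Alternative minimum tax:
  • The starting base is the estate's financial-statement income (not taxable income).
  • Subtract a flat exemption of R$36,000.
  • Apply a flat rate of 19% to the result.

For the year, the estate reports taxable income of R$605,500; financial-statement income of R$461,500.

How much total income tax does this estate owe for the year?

R$121,785

General income tax:
  R$271,000 × 12% = R$32,520
  R$15,000 × 20% = R$3,000
  R$319,500 × 27% = R$86,265
  → R$121,785

Alternative minimum tax:
  Base (financial-statement income): R$461,500
  Less exemption R$36,000 → base R$425,500
  R$425,500 × 19% = R$80,845

R$121,785 > R$80,845, so the general income tax governs.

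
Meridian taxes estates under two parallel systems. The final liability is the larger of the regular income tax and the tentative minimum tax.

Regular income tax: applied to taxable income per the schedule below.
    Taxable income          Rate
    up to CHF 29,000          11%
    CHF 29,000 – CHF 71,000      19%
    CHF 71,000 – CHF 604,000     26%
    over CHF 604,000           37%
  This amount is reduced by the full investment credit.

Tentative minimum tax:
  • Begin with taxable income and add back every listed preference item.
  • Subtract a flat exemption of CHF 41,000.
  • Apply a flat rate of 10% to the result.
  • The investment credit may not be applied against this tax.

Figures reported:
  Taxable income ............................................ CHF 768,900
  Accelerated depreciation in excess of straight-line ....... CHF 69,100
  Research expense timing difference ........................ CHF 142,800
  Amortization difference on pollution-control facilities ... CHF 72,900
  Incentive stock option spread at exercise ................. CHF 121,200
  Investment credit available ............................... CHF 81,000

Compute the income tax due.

Regular income tax:
  CHF 29,000 × 11% = CHF 3,190
  CHF 42,000 × 19% = CHF 7,980
  CHF 533,000 × 26% = CHF 138,580
  CHF 164,900 × 37% = CHF 61,013
  → CHF 210,763
  Less investment credit CHF 81,000 → CHF 129,763

Tentative minimum tax:
  Adjusted income: CHF 768,900 + CHF 69,100 + CHF 142,800 + CHF 72,900 + CHF 121,200 = CHF 1,174,900
  Less exemption CHF 41,000 → base CHF 1,133,900
  CHF 1,133,900 × 10% = CHF 113,390

CHF 129,763 > CHF 113,390, so the regular income tax governs.

CHF 129,763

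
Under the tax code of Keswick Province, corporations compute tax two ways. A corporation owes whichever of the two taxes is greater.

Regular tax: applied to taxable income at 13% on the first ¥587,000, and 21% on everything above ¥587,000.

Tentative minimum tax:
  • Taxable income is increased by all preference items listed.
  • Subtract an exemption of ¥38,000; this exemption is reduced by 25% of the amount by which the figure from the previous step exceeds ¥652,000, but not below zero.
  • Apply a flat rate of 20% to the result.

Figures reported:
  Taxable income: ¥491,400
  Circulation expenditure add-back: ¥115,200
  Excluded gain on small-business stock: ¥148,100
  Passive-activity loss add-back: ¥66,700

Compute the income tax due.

¥164,280

Regular tax:
  ¥491,400 × 13% = ¥63,882

Tentative minimum tax:
  Adjusted income: ¥491,400 + ¥115,200 + ¥148,100 + ¥66,700 = ¥821,400
  Exemption: 25% × (¥821,400 − ¥652,000) = ¥42,350 ≥ ¥38,000, so the exemption is fully phased out
  Base: ¥821,400 − ¥0 = ¥821,400
  ¥821,400 × 20% = ¥164,280

¥164,280 > ¥63,882, so the tentative minimum tax is the binding amount.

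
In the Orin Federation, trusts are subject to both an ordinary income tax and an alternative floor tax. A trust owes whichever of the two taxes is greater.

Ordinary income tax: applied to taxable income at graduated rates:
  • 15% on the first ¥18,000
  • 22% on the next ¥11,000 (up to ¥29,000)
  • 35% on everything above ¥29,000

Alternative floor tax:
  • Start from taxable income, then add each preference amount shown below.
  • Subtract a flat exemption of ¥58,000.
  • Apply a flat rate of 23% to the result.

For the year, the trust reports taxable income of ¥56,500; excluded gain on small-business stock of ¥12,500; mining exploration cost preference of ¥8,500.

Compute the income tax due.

Alternative floor tax:
  Adjusted income: ¥56,500 + ¥12,500 + ¥8,500 = ¥77,500
  Less exemption ¥58,000 → base ¥19,500
  ¥19,500 × 23% = ¥4,485

Ordinary income tax:
  ¥18,000 × 15% = ¥2,700
  ¥11,000 × 22% = ¥2,420
  ¥27,500 × 35% = ¥9,625
  → ¥14,745

¥14,745 > ¥4,485, so the ordinary income tax governs.

¥14,745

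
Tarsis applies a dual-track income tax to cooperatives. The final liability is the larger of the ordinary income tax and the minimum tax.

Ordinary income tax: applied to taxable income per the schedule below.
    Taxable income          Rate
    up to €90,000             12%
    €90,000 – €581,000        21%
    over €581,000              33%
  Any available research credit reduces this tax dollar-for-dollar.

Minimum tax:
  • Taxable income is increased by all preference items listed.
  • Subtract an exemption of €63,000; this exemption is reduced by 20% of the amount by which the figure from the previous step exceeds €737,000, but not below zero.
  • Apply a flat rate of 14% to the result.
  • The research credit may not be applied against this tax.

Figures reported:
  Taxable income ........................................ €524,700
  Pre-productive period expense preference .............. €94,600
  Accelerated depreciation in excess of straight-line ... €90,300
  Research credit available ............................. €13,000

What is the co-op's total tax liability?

€90,524

Ordinary income tax:
  €90,000 × 12% = €10,800
  €434,700 × 21% = €91,287
  → €102,087
  Less research credit €13,000 → €89,087

Minimum tax:
  Adjusted income: €524,700 + €94,600 + €90,300 = €709,600
  Exemption: €709,600 ≤ €737,000, so full €63,000 applies
  Base: €709,600 − €63,000 = €646,600
  €646,600 × 14% = €90,524

€90,524 > €89,087, so the minimum tax is the binding amount.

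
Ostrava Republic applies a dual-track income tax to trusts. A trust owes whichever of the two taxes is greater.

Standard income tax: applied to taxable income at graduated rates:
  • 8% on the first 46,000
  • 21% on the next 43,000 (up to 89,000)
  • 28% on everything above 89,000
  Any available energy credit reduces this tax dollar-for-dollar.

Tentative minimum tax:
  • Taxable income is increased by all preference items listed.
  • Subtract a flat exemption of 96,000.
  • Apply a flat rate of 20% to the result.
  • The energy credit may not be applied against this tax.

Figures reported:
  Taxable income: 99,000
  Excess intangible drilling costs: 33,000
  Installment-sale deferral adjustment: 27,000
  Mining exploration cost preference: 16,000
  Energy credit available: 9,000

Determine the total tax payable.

15,800

Tentative minimum tax:
  Adjusted income: 99,000 + 33,000 + 27,000 + 16,000 = 175,000
  Less exemption 96,000 → base 79,000
  79,000 × 20% = 15,800

Standard income tax:
  46,000 × 8% = 3,680
  43,000 × 21% = 9,030
  10,000 × 28% = 2,800
  → 15,510
  Less energy credit 9,000 → 6,510

15,800 > 6,510, so the tentative minimum tax is the binding amount.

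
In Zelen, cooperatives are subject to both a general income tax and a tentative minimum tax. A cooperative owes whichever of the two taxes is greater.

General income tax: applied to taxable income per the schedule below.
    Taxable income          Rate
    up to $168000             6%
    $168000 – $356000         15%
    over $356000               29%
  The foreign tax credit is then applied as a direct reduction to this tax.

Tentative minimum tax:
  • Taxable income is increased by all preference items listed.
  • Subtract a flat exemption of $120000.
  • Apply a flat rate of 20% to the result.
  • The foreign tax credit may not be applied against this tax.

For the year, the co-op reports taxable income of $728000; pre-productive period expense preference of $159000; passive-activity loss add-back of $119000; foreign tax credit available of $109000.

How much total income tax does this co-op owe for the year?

General income tax:
  $168000 × 6% = $10080
  $188000 × 15% = $28200
  $372000 × 29% = $107880
  → $146160
  Less foreign tax credit $109000 → $37160

Tentative minimum tax:
  Adjusted income: $728000 + $159000 + $119000 = $1006000
  Less exemption $120000 → base $886000
  $886000 × 20% = $177200

$177200 > $37160, so the tentative minimum tax is the binding amount.

$177200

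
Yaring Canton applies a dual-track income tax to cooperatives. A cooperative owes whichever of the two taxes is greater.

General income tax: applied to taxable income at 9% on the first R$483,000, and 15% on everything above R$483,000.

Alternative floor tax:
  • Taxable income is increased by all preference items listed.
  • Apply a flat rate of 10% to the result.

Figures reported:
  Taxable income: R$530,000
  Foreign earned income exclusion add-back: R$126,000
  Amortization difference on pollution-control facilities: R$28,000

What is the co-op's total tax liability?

R$68,400

General income tax:
  R$483,000 × 9% = R$43,470
  R$47,000 × 15% = R$7,050
  → R$50,520

Alternative floor tax:
  Adjusted income: R$530,000 + R$126,000 + R$28,000 = R$684,000
  R$684,000 × 10% = R$68,400

R$68,400 > R$50,520, so the alternative floor tax is the binding amount.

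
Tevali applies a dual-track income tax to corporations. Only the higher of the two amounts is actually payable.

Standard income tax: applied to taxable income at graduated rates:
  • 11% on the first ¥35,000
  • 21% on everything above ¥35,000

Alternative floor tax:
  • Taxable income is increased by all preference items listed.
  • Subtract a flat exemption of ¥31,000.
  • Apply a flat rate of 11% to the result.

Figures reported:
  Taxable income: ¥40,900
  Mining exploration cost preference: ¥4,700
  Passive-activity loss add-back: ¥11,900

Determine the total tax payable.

Standard income tax:
  ¥35,000 × 11% = ¥3,850
  ¥5,900 × 21% = ¥1,239
  → ¥5,089

Alternative floor tax:
  Adjusted income: ¥40,900 + ¥4,700 + ¥11,900 = ¥57,500
  Less exemption ¥31,000 → base ¥26,500
  ¥26,500 × 11% = ¥2,915

¥5,089 > ¥2,915, so the standard income tax governs.

¥5,089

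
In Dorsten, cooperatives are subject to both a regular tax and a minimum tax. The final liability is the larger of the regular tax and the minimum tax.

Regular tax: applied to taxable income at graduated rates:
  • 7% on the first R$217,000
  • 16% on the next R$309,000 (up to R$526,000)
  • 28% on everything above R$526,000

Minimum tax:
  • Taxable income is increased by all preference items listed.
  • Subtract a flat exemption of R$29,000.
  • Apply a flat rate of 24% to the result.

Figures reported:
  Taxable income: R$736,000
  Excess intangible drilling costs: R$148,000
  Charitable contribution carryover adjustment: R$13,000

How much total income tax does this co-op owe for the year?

R$208,320

Minimum tax:
  Adjusted income: R$736,000 + R$148,000 + R$13,000 = R$897,000
  Less exemption R$29,000 → base R$868,000
  R$868,000 × 24% = R$208,320

Regular tax:
  R$217,000 × 7% = R$15,190
  R$309,000 × 16% = R$49,440
  R$210,000 × 28% = R$58,800
  → R$123,430

R$208,320 > R$123,430, so the minimum tax is the binding amount.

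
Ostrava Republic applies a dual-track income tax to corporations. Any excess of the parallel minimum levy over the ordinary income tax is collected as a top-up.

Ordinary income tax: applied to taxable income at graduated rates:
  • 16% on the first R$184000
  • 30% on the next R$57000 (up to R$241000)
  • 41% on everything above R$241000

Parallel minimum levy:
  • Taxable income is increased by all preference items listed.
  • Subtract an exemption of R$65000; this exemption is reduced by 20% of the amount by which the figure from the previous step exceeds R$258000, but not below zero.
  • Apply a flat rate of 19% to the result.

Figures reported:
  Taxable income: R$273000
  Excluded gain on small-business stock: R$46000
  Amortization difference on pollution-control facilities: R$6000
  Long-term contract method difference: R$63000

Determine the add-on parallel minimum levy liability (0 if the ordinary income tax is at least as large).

R$6650

Ordinary income tax:
  R$184000 × 16% = R$29440
  R$57000 × 30% = R$17100
  R$32000 × 41% = R$13120
  → R$59660

Parallel minimum levy:
  Adjusted income: R$273000 + R$46000 + R$6000 + R$63000 = R$388000
  Exemption: R$65000 − 20% × (R$388000 − R$258000) = R$65000 − R$26000 = R$39000
  Base: R$388000 − R$39000 = R$349000
  R$349000 × 19% = R$66310

Excess of parallel minimum levy over ordinary income tax: R$66310 − R$59660 = R$6650.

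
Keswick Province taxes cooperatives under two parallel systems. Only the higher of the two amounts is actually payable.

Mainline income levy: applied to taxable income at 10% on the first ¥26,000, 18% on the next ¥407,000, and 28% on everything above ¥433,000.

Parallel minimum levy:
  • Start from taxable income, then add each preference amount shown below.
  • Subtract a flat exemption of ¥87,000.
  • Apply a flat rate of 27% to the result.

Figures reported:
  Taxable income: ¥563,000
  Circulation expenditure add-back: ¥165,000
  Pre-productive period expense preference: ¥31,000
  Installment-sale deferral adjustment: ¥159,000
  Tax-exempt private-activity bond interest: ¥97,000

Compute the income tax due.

Parallel minimum levy:
  Adjusted income: ¥563,000 + ¥165,000 + ¥31,000 + ¥159,000 + ¥97,000 = ¥1,015,000
  Less exemption ¥87,000 → base ¥928,000
  ¥928,000 × 27% = ¥250,560

Mainline income levy:
  ¥26,000 × 10% = ¥2,600
  ¥407,000 × 18% = ¥73,260
  ¥130,000 × 28% = ¥36,400
  → ¥112,260

¥250,560 > ¥112,260, so the parallel minimum levy is the binding amount.

¥250,560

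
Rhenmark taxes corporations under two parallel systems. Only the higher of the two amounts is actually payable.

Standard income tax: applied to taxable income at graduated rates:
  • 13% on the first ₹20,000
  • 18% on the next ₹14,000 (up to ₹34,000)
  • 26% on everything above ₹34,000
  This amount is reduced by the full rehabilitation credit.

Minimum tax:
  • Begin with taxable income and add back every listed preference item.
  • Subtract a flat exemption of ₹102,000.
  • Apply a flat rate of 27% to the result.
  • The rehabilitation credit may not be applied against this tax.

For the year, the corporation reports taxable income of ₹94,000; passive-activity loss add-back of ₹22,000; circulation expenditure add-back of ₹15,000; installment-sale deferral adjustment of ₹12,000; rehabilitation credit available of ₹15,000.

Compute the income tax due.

Standard income tax:
  ₹20,000 × 13% = ₹2,600
  ₹14,000 × 18% = ₹2,520
  ₹60,000 × 26% = ₹15,600
  → ₹20,720
  Less rehabilitation credit ₹15,000 → ₹5,720

Minimum tax:
  Adjusted income: ₹94,000 + ₹22,000 + ₹15,000 + ₹12,000 = ₹143,000
  Less exemption ₹102,000 → base ₹41,000
  ₹41,000 × 27% = ₹11,070

₹11,070 > ₹5,720, so the minimum tax is the binding amount.

₹11,070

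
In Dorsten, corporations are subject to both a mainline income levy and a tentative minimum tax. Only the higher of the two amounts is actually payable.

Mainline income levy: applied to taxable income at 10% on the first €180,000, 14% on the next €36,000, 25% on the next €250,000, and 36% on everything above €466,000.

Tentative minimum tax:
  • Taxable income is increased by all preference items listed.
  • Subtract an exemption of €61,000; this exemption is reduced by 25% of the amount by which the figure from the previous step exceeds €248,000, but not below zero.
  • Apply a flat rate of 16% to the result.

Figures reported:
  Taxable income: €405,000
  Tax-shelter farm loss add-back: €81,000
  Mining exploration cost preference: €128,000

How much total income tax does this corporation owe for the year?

Mainline income levy:
  €180,000 × 10% = €18,000
  €36,000 × 14% = €5,040
  €189,000 × 25% = €47,250
  → €70,290

Tentative minimum tax:
  Adjusted income: €405,000 + €81,000 + €128,000 = €614,000
  Exemption: 25% × (€614,000 − €248,000) = €91,500 ≥ €61,000, so the exemption is fully phased out
  Base: €614,000 − €0 = €614,000
  €614,000 × 16% = €98,240

€98,240 > €70,290, so the tentative minimum tax is the binding amount.

€98,240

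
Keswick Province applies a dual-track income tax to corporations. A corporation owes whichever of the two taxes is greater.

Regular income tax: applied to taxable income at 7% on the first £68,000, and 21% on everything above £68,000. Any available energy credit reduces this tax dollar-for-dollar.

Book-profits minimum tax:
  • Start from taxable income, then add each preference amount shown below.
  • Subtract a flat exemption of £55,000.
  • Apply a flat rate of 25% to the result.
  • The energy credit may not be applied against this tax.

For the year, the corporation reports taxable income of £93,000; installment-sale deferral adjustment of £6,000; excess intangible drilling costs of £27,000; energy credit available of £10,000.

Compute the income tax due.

Book-profits minimum tax:
  Adjusted income: £93,000 + £6,000 + £27,000 = £126,000
  Less exemption £55,000 → base £71,000
  £71,000 × 25% = £17,750

Regular income tax:
  £68,000 × 7% = £4,760
  £25,000 × 21% = £5,250
  → £10,010
  Less energy credit £10,000 → £10

£17,750 > £10, so the book-profits minimum tax is the binding amount.

£17,750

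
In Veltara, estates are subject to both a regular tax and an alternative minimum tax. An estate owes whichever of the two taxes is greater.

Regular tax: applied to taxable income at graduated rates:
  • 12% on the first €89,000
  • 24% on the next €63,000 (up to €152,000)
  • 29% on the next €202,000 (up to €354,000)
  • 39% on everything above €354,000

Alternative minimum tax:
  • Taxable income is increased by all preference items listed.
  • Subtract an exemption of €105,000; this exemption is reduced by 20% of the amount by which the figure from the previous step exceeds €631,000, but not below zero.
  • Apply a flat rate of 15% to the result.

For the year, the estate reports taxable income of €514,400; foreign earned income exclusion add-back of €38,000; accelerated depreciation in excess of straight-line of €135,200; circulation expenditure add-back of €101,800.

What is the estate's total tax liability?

€146,936

Regular tax:
  €89,000 × 12% = €10,680
  €63,000 × 24% = €15,120
  €202,000 × 29% = €58,580
  €160,400 × 39% = €62,556
  → €146,936

Alternative minimum tax:
  Adjusted income: €514,400 + €38,000 + €135,200 + €101,800 = €789,400
  Exemption: €105,000 − 20% × (€789,400 − €631,000) = €105,000 − €31,680 = €73,320
  Base: €789,400 − €73,320 = €716,080
  €716,080 × 15% = €107,412

€146,936 > €107,412, so the regular tax governs.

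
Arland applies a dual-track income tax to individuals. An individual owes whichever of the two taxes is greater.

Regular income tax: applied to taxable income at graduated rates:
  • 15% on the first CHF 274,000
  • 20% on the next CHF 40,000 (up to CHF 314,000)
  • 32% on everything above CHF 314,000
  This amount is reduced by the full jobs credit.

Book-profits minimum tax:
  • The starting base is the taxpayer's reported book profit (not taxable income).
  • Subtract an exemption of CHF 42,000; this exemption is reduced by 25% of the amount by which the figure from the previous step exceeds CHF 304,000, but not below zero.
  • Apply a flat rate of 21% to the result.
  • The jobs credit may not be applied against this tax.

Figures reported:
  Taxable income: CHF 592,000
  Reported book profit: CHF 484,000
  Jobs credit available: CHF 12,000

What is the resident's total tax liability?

Regular income tax:
  CHF 274,000 × 15% = CHF 41,100
  CHF 40,000 × 20% = CHF 8,000
  CHF 278,000 × 32% = CHF 88,960
  → CHF 138,060
  Less jobs credit CHF 12,000 → CHF 126,060

Book-profits minimum tax:
  Base (reported book profit): CHF 484,000
  Exemption: 25% × (CHF 484,000 − CHF 304,000) = CHF 45,000 ≥ CHF 42,000, so the exemption is fully phased out
  Base: CHF 484,000 − CHF 0 = CHF 484,000
  CHF 484,000 × 21% = CHF 101,640

CHF 126,060 > CHF 101,640, so the regular income tax governs.

CHF 126,060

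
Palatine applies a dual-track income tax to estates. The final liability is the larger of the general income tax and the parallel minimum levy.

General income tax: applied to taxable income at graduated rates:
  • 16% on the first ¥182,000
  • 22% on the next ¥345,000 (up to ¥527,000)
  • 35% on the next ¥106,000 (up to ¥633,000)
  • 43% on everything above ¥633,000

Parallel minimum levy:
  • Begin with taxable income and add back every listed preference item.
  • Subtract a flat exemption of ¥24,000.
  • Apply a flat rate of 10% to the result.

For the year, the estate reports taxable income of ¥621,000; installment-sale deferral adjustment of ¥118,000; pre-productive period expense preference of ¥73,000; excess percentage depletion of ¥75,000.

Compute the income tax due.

General income tax:
  ¥182,000 × 16% = ¥29,120
  ¥345,000 × 22% = ¥75,900
  ¥94,000 × 35% = ¥32,900
  → ¥137,920

Parallel minimum levy:
  Adjusted income: ¥621,000 + ¥118,000 + ¥73,000 + ¥75,000 = ¥887,000
  Less exemption ¥24,000 → base ¥863,000
  ¥863,000 × 10% = ¥86,300

¥137,920 > ¥86,300, so the general income tax governs.

¥137,920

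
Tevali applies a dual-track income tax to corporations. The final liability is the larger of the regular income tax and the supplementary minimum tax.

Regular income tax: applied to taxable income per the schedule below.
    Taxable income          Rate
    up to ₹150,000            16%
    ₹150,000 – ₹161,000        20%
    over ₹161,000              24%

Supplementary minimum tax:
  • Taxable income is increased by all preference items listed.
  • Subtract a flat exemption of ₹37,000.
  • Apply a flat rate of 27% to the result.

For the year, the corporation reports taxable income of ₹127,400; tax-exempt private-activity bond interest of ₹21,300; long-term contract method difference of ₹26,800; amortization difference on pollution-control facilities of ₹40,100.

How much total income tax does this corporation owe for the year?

Supplementary minimum tax:
  Adjusted income: ₹127,400 + ₹21,300 + ₹26,800 + ₹40,100 = ₹215,600
  Less exemption ₹37,000 → base ₹178,600
  ₹178,600 × 27% = ₹48,222

Regular income tax:
  ₹127,400 × 16% = ₹20,384

₹48,222 > ₹20,384, so the supplementary minimum tax is the binding amount.

₹48,222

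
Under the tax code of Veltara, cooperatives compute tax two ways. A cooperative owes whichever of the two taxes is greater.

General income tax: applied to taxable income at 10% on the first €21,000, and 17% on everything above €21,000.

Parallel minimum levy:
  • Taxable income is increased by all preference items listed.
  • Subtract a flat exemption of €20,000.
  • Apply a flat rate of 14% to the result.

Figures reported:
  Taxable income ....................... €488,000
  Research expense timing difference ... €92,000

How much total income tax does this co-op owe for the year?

€81,490

Parallel minimum levy:
  Adjusted income: €488,000 + €92,000 = €580,000
  Less exemption €20,000 → base €560,000
  €560,000 × 14% = €78,400

General income tax:
  €21,000 × 10% = €2,100
  €467,000 × 17% = €79,390
  → €81,490

€81,490 > €78,400, so the general income tax governs.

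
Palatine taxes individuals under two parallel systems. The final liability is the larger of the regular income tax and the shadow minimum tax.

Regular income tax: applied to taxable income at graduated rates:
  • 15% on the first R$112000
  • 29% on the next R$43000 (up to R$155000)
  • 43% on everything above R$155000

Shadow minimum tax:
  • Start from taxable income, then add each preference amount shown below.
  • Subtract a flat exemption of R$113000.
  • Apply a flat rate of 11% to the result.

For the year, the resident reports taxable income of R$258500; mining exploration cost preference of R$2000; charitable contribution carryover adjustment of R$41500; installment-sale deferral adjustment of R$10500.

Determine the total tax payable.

Shadow minimum tax:
  Adjusted income: R$258500 + R$2000 + R$41500 + R$10500 = R$312500
  Less exemption R$113000 → base R$199500
  R$199500 × 11% = R$21945

Regular income tax:
  R$112000 × 15% = R$16800
  R$43000 × 29% = R$12470
  R$103500 × 43% = R$44505
  → R$73775

R$73775 > R$21945, so the regular income tax governs.

R$73775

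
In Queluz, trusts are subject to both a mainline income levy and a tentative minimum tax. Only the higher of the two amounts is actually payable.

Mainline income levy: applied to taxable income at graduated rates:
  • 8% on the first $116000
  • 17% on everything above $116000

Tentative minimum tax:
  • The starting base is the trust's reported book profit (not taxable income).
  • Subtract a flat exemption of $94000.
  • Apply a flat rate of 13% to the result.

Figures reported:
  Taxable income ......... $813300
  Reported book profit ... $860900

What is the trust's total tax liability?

$127821

Mainline income levy:
  $116000 × 8% = $9280
  $697300 × 17% = $118541
  → $127821

Tentative minimum tax:
  Base (reported book profit): $860900
  Less exemption $94000 → base $766900
  $766900 × 13% = $99697

$127821 > $99697, so the mainline income levy governs.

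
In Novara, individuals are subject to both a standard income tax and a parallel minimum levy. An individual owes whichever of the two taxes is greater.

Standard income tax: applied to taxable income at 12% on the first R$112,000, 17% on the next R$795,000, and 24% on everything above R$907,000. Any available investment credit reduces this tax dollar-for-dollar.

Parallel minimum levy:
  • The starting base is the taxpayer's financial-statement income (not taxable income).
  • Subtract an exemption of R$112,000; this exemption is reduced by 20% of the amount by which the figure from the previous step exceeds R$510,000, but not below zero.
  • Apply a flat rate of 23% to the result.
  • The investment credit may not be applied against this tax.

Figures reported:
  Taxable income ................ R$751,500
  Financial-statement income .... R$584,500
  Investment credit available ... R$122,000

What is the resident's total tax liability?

Parallel minimum levy:
  Base (financial-statement income): R$584,500
  Exemption: R$112,000 − 20% × (R$584,500 − R$510,000) = R$112,000 − R$14,900 = R$97,100
  Base: R$584,500 − R$97,100 = R$487,400
  R$487,400 × 23% = R$112,102

Standard income tax:
  R$112,000 × 12% = R$13,440
  R$639,500 × 17% = R$108,715
  → R$122,155
  Less investment credit R$122,000 → R$155

R$112,102 > R$155, so the parallel minimum levy is the binding amount.

R$112,102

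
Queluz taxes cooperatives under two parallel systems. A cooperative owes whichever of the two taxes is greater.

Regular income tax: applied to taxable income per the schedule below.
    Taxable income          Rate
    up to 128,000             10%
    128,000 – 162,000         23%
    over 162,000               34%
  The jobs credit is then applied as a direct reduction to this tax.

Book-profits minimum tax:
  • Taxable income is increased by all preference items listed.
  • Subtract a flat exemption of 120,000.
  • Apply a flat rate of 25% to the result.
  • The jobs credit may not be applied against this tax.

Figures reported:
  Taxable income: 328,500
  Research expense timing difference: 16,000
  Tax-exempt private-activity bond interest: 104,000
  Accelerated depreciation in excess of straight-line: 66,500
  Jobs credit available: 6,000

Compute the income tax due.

98,750

Regular income tax:
  128,000 × 10% = 12,800
  34,000 × 23% = 7,820
  166,500 × 34% = 56,610
  → 77,230
  Less jobs credit 6,000 → 71,230

Book-profits minimum tax:
  Adjusted income: 328,500 + 16,000 + 104,000 + 66,500 = 515,000
  Less exemption 120,000 → base 395,000
  395,000 × 25% = 98,750

98,750 > 71,230, so the book-profits minimum tax is the binding amount.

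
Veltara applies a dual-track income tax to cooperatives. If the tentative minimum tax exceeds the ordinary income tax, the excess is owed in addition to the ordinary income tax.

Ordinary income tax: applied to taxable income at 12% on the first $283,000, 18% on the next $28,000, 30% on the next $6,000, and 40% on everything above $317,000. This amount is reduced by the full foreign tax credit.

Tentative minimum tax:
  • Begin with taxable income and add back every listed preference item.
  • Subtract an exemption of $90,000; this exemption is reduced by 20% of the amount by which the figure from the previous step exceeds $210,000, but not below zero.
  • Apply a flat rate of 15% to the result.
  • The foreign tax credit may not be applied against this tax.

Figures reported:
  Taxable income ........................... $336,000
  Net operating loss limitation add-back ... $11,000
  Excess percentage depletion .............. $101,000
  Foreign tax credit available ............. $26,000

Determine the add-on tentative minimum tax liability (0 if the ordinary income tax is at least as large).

$38,440

Ordinary income tax:
  $283,000 × 12% = $33,960
  $28,000 × 18% = $5,040
  $6,000 × 30% = $1,800
  $19,000 × 40% = $7,600
  → $48,400
  Less foreign tax credit $26,000 → $22,400

Tentative minimum tax:
  Adjusted income: $336,000 + $11,000 + $101,000 = $448,000
  Exemption: $90,000 − 20% × ($448,000 − $210,000) = $90,000 − $47,600 = $42,400
  Base: $448,000 − $42,400 = $405,600
  $405,600 × 15% = $60,840

Excess of tentative minimum tax over ordinary income tax: $60,840 − $22,400 = $38,440.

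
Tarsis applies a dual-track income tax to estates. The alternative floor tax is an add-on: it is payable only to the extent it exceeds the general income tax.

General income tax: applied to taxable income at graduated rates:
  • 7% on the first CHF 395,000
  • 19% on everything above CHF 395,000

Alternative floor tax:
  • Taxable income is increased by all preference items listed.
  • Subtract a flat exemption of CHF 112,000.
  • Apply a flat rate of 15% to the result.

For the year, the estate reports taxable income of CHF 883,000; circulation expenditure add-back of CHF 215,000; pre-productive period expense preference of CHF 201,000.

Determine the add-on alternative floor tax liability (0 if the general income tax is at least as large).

Alternative floor tax:
  Adjusted income: CHF 883,000 + CHF 215,000 + CHF 201,000 = CHF 1,299,000
  Less exemption CHF 112,000 → base CHF 1,187,000
  CHF 1,187,000 × 15% = CHF 178,050

General income tax:
  CHF 395,000 × 7% = CHF 27,650
  CHF 488,000 × 19% = CHF 92,720
  → CHF 120,370

Excess of alternative floor tax over general income tax: CHF 178,050 − CHF 120,370 = CHF 57,680.

CHF 57,680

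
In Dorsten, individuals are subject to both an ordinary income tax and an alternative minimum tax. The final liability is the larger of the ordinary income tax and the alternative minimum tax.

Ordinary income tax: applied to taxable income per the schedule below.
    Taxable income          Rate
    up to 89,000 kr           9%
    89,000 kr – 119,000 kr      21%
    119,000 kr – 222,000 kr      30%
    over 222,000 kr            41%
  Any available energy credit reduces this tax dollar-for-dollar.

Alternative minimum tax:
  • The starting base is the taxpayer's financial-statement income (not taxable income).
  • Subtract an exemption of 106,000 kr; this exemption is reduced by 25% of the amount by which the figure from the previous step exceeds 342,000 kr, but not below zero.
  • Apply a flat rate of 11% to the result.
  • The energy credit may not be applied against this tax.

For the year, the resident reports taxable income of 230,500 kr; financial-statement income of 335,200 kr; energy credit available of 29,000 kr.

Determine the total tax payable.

Ordinary income tax:
  89,000 kr × 9% = 8,010 kr
  30,000 kr × 21% = 6,300 kr
  103,000 kr × 30% = 30,900 kr
  8,500 kr × 41% = 3,485 kr
  → 48,695 kr
  Less energy credit 29,000 kr → 19,695 kr

Alternative minimum tax:
  Base (financial-statement income): 335,200 kr
  Exemption: 335,200 kr ≤ 342,000 kr, so full 106,000 kr applies
  Base: 335,200 kr − 106,000 kr = 229,200 kr
  229,200 kr × 11% = 25,212 kr

25,212 kr > 19,695 kr, so the alternative minimum tax is the binding amount.

25,212 kr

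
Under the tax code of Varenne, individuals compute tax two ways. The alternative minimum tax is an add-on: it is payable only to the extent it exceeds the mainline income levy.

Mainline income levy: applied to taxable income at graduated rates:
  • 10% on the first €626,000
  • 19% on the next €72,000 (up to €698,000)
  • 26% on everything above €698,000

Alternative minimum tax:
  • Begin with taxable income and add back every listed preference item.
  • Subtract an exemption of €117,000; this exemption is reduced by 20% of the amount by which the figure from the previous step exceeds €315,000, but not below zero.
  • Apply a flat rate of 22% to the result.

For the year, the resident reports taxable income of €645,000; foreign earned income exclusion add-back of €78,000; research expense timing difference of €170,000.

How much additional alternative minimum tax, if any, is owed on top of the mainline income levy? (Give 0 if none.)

€129,942

Mainline income levy:
  €626,000 × 10% = €62,600
  €19,000 × 19% = €3,610
  → €66,210

Alternative minimum tax:
  Adjusted income: €645,000 + €78,000 + €170,000 = €893,000
  Exemption: €117,000 − 20% × (€893,000 − €315,000) = €117,000 − €115,600 = €1,400
  Base: €893,000 − €1,400 = €891,600
  €891,600 × 22% = €196,152

Excess of alternative minimum tax over mainline income levy: €196,152 − €66,210 = €129,942.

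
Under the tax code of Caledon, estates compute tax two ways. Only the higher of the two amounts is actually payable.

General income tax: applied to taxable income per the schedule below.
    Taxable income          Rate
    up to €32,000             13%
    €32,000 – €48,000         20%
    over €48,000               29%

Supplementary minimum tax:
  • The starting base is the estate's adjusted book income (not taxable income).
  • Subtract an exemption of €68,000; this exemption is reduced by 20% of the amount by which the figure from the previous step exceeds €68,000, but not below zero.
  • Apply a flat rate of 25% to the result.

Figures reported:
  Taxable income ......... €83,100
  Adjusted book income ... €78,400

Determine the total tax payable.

Supplementary minimum tax:
  Base (adjusted book income): €78,400
  Exemption: €68,000 − 20% × (€78,400 − €68,000) = €68,000 − €2,080 = €65,920
  Base: €78,400 − €65,920 = €12,480
  €12,480 × 25% = €3,120

General income tax:
  €32,000 × 13% = €4,160
  €16,000 × 20% = €3,200
  €35,100 × 29% = €10,179
  → €17,539

€17,539 > €3,120, so the general income tax governs.

€17,539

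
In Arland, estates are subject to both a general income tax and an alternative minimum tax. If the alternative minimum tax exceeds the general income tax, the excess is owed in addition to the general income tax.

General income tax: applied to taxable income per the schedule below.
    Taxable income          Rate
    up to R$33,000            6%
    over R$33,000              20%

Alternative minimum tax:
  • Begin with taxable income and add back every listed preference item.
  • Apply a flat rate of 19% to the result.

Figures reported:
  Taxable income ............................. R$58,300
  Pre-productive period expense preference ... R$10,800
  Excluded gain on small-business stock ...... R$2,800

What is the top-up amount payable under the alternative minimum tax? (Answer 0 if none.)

Alternative minimum tax:
  Adjusted income: R$58,300 + R$10,800 + R$2,800 = R$71,900
  R$71,900 × 19% = R$13,661

General income tax:
  R$33,000 × 6% = R$1,980
  R$25,300 × 20% = R$5,060
  → R$7,040

Excess of alternative minimum tax over general income tax: R$13,661 − R$7,040 = R$6,621.

R$6,621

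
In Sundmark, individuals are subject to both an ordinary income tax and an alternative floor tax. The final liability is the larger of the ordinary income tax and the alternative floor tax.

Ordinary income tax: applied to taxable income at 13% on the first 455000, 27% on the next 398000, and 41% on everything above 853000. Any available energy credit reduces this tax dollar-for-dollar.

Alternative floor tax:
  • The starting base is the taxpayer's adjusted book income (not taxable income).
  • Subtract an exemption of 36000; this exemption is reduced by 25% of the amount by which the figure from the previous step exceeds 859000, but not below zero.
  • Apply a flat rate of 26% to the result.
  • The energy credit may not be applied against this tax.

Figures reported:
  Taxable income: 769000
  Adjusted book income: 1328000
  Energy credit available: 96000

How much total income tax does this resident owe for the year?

345280

Ordinary income tax:
  455000 × 13% = 59150
  314000 × 27% = 84780
  → 143930
  Less energy credit 96000 → 47930

Alternative floor tax:
  Base (adjusted book income): 1328000
  Exemption: 25% × (1328000 − 859000) = 117250 ≥ 36000, so the exemption is fully phased out
  Base: 1328000 − 0 = 1328000
  1328000 × 26% = 345280

345280 > 47930, so the alternative floor tax is the binding amount.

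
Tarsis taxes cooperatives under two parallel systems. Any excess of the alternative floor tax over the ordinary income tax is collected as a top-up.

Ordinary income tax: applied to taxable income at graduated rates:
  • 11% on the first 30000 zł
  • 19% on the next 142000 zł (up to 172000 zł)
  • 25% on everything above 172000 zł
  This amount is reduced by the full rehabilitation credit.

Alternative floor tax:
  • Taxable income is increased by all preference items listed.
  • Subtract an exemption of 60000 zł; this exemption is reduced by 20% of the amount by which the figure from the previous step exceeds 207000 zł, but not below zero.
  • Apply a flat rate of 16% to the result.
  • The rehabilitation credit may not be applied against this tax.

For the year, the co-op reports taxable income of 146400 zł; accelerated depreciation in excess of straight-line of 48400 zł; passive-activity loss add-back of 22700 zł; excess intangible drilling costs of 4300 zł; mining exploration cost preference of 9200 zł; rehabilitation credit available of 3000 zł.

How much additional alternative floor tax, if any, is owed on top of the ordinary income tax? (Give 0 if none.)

Alternative floor tax:
  Adjusted income: 146400 zł + 48400 zł + 22700 zł + 4300 zł + 9200 zł = 231000 zł
  Exemption: 60000 zł − 20% × (231000 zł − 207000 zł) = 60000 zł − 4800 zł = 55200 zł
  Base: 231000 zł − 55200 zł = 175800 zł
  175800 zł × 16% = 28128 zł

Ordinary income tax:
  30000 zł × 11% = 3300 zł
  116400 zł × 19% = 22116 zł
  → 25416 zł
  Less rehabilitation credit 3000 zł → 22416 zł

Excess of alternative floor tax over ordinary income tax: 28128 zł − 22416 zł = 5712 zł.

5712 zł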